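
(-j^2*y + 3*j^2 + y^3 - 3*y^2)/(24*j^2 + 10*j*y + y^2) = (-j^2*y + 3*j^2 + y^3 - 3*y^2)/(24*j^2 + 10*j*y + y^2)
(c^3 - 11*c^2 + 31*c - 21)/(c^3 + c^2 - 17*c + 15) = (c - 7)/(c + 5)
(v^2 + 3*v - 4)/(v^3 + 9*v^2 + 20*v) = (v - 1)/(v*(v + 5))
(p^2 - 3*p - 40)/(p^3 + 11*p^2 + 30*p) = (p - 8)/(p*(p + 6))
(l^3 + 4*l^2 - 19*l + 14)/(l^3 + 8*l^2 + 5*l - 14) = (l - 2)/(l + 2)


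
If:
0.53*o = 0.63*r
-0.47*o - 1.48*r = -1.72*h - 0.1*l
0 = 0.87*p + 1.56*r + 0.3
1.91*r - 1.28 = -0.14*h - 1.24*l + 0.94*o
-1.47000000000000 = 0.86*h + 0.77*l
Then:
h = -6.01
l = 4.80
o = -5.74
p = 8.32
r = -4.83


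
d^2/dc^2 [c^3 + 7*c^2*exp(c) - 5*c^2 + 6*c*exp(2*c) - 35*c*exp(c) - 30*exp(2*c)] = 7*c^2*exp(c) + 24*c*exp(2*c) - 7*c*exp(c) + 6*c - 96*exp(2*c) - 56*exp(c) - 10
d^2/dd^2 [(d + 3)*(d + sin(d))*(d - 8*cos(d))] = -d^2*sin(d) + 8*d^2*cos(d) + 29*d*sin(d) + 16*d*sin(2*d) + 28*d*cos(d) + 6*d + 50*sin(d) + 48*sin(2*d) - 10*cos(d) - 16*cos(2*d) + 6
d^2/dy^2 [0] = 0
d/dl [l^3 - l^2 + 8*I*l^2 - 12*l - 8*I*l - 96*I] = 3*l^2 + l*(-2 + 16*I) - 12 - 8*I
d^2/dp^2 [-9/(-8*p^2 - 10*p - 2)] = 9*(-16*p^2 - 20*p + (8*p + 5)^2 - 4)/(4*p^2 + 5*p + 1)^3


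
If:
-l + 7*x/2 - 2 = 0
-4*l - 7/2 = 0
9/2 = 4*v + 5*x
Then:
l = -7/8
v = 81/112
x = 9/28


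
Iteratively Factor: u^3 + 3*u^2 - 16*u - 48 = (u + 4)*(u^2 - u - 12) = (u - 4)*(u + 4)*(u + 3)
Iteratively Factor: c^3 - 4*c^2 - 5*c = (c)*(c^2 - 4*c - 5) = c*(c - 5)*(c + 1)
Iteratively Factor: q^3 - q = (q)*(q^2 - 1) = q*(q - 1)*(q + 1)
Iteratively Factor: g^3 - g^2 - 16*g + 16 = (g + 4)*(g^2 - 5*g + 4) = (g - 4)*(g + 4)*(g - 1)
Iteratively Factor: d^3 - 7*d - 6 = (d + 1)*(d^2 - d - 6) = (d - 3)*(d + 1)*(d + 2)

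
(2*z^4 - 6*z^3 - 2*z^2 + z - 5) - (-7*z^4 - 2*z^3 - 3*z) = 9*z^4 - 4*z^3 - 2*z^2 + 4*z - 5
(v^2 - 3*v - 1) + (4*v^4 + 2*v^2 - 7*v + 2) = 4*v^4 + 3*v^2 - 10*v + 1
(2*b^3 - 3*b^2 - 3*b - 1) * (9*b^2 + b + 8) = 18*b^5 - 25*b^4 - 14*b^3 - 36*b^2 - 25*b - 8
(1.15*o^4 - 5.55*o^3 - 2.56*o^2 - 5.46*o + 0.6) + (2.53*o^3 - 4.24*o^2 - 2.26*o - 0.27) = 1.15*o^4 - 3.02*o^3 - 6.8*o^2 - 7.72*o + 0.33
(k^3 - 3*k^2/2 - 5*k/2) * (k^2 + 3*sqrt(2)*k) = k^5 - 3*k^4/2 + 3*sqrt(2)*k^4 - 9*sqrt(2)*k^3/2 - 5*k^3/2 - 15*sqrt(2)*k^2/2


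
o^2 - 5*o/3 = o*(o - 5/3)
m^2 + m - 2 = (m - 1)*(m + 2)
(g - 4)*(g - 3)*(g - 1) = g^3 - 8*g^2 + 19*g - 12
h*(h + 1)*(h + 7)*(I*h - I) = I*h^4 + 7*I*h^3 - I*h^2 - 7*I*h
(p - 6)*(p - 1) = p^2 - 7*p + 6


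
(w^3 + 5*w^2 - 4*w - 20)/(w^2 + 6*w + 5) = (w^2 - 4)/(w + 1)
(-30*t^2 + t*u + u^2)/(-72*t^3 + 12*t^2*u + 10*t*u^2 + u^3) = (5*t - u)/(12*t^2 - 4*t*u - u^2)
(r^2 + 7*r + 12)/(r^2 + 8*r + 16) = (r + 3)/(r + 4)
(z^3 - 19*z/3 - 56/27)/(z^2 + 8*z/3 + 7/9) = z - 8/3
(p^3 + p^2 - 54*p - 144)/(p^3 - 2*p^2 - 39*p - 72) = (p + 6)/(p + 3)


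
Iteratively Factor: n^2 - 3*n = (n)*(n - 3)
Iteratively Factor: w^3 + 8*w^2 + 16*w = (w + 4)*(w^2 + 4*w) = w*(w + 4)*(w + 4)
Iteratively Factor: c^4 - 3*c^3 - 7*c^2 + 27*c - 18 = (c - 1)*(c^3 - 2*c^2 - 9*c + 18) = (c - 1)*(c + 3)*(c^2 - 5*c + 6) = (c - 2)*(c - 1)*(c + 3)*(c - 3)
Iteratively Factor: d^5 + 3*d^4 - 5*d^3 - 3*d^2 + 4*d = (d - 1)*(d^4 + 4*d^3 - d^2 - 4*d) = (d - 1)*(d + 1)*(d^3 + 3*d^2 - 4*d) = d*(d - 1)*(d + 1)*(d^2 + 3*d - 4) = d*(d - 1)*(d + 1)*(d + 4)*(d - 1)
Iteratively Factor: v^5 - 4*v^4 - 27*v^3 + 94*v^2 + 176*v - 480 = (v + 3)*(v^4 - 7*v^3 - 6*v^2 + 112*v - 160) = (v - 2)*(v + 3)*(v^3 - 5*v^2 - 16*v + 80) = (v - 4)*(v - 2)*(v + 3)*(v^2 - v - 20) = (v - 4)*(v - 2)*(v + 3)*(v + 4)*(v - 5)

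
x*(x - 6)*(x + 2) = x^3 - 4*x^2 - 12*x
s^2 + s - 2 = (s - 1)*(s + 2)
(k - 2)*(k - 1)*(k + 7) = k^3 + 4*k^2 - 19*k + 14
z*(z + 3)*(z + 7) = z^3 + 10*z^2 + 21*z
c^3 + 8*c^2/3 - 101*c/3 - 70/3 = (c - 5)*(c + 2/3)*(c + 7)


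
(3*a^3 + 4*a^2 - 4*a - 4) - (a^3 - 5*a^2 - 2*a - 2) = 2*a^3 + 9*a^2 - 2*a - 2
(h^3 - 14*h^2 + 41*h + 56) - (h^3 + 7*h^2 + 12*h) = -21*h^2 + 29*h + 56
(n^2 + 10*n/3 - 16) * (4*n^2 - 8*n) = 4*n^4 + 16*n^3/3 - 272*n^2/3 + 128*n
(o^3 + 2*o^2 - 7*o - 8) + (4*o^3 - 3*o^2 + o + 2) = 5*o^3 - o^2 - 6*o - 6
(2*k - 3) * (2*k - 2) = 4*k^2 - 10*k + 6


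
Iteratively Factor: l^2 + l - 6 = (l + 3)*(l - 2)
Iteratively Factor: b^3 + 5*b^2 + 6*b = (b + 3)*(b^2 + 2*b) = (b + 2)*(b + 3)*(b)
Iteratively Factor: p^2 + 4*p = (p + 4)*(p)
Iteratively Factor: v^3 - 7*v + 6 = (v + 3)*(v^2 - 3*v + 2) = (v - 2)*(v + 3)*(v - 1)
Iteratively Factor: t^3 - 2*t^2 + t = (t)*(t^2 - 2*t + 1) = t*(t - 1)*(t - 1)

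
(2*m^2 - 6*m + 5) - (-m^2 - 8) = 3*m^2 - 6*m + 13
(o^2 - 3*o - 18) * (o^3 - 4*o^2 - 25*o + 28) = o^5 - 7*o^4 - 31*o^3 + 175*o^2 + 366*o - 504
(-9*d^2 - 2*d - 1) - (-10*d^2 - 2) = d^2 - 2*d + 1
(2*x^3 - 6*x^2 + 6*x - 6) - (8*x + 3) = 2*x^3 - 6*x^2 - 2*x - 9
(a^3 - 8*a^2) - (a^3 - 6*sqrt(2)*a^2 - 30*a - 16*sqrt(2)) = -8*a^2 + 6*sqrt(2)*a^2 + 30*a + 16*sqrt(2)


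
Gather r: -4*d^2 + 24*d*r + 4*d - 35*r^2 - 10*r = -4*d^2 + 4*d - 35*r^2 + r*(24*d - 10)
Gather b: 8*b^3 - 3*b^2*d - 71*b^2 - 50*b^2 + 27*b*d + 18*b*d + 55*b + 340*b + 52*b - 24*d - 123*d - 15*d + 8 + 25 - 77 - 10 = 8*b^3 + b^2*(-3*d - 121) + b*(45*d + 447) - 162*d - 54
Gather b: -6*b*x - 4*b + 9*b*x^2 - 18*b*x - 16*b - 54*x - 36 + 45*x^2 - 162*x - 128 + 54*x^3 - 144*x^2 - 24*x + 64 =b*(9*x^2 - 24*x - 20) + 54*x^3 - 99*x^2 - 240*x - 100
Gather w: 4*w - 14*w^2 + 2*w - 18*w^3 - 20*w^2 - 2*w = -18*w^3 - 34*w^2 + 4*w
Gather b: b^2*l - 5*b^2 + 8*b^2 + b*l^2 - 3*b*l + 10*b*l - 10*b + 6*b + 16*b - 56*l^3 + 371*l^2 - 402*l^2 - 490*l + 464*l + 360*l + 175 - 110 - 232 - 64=b^2*(l + 3) + b*(l^2 + 7*l + 12) - 56*l^3 - 31*l^2 + 334*l - 231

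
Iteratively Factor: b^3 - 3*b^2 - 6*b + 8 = (b + 2)*(b^2 - 5*b + 4) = (b - 1)*(b + 2)*(b - 4)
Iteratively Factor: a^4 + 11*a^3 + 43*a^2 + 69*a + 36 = (a + 3)*(a^3 + 8*a^2 + 19*a + 12) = (a + 3)*(a + 4)*(a^2 + 4*a + 3) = (a + 1)*(a + 3)*(a + 4)*(a + 3)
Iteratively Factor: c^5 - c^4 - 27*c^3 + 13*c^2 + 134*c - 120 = (c + 3)*(c^4 - 4*c^3 - 15*c^2 + 58*c - 40) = (c + 3)*(c + 4)*(c^3 - 8*c^2 + 17*c - 10) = (c - 1)*(c + 3)*(c + 4)*(c^2 - 7*c + 10) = (c - 2)*(c - 1)*(c + 3)*(c + 4)*(c - 5)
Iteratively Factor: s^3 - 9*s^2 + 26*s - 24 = (s - 4)*(s^2 - 5*s + 6) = (s - 4)*(s - 3)*(s - 2)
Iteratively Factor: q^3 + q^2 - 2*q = (q)*(q^2 + q - 2) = q*(q + 2)*(q - 1)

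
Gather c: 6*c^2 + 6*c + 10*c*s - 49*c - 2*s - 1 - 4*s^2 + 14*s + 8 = 6*c^2 + c*(10*s - 43) - 4*s^2 + 12*s + 7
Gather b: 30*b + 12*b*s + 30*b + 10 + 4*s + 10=b*(12*s + 60) + 4*s + 20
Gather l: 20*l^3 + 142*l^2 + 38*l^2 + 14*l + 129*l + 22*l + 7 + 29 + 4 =20*l^3 + 180*l^2 + 165*l + 40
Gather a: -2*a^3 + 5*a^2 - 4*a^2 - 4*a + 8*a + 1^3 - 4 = -2*a^3 + a^2 + 4*a - 3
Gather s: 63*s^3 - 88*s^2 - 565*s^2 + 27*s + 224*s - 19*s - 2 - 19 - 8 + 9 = 63*s^3 - 653*s^2 + 232*s - 20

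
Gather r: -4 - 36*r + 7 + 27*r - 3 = -9*r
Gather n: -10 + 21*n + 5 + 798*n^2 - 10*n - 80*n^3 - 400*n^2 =-80*n^3 + 398*n^2 + 11*n - 5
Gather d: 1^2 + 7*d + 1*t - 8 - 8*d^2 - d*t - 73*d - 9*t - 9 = -8*d^2 + d*(-t - 66) - 8*t - 16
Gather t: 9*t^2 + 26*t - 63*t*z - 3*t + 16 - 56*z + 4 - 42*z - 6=9*t^2 + t*(23 - 63*z) - 98*z + 14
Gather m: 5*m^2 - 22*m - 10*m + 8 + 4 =5*m^2 - 32*m + 12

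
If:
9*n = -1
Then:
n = -1/9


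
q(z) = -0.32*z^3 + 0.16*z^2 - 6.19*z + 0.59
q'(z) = -0.96*z^2 + 0.32*z - 6.19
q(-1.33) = 9.86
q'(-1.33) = -8.31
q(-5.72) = 101.12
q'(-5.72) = -39.43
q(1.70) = -11.04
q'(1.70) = -8.42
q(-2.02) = 16.38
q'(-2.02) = -10.75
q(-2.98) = 28.93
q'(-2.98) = -15.67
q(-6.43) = 132.08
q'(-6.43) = -47.94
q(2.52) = -19.11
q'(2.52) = -11.48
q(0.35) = -1.57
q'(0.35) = -6.20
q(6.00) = -99.91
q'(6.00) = -38.83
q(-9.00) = 302.54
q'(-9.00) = -86.83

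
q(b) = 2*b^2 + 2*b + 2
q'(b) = 4*b + 2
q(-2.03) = 6.18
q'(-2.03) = -6.12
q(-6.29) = 68.55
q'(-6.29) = -23.16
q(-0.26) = 1.62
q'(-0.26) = 0.96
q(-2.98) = 13.80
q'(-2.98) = -9.92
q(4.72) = 56.00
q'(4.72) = 20.88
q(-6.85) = 82.14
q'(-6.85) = -25.40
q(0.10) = 2.22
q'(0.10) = 2.40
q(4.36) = 48.74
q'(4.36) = 19.44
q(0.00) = 2.00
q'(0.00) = 2.00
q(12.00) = 314.00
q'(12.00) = 50.00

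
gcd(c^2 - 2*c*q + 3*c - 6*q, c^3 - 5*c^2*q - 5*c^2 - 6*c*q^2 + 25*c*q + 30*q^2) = 1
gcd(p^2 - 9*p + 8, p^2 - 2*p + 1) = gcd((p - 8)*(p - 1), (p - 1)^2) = p - 1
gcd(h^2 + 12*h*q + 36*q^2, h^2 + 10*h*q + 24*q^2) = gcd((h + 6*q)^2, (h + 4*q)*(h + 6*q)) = h + 6*q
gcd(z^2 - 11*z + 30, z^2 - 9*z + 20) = z - 5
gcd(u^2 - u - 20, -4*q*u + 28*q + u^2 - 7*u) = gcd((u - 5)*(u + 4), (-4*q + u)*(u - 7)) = 1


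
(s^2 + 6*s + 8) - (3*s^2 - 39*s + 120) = -2*s^2 + 45*s - 112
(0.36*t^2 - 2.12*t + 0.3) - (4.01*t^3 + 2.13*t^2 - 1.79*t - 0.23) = -4.01*t^3 - 1.77*t^2 - 0.33*t + 0.53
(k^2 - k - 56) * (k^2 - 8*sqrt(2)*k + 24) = k^4 - 8*sqrt(2)*k^3 - k^3 - 32*k^2 + 8*sqrt(2)*k^2 - 24*k + 448*sqrt(2)*k - 1344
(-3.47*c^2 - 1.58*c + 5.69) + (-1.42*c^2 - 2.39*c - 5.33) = -4.89*c^2 - 3.97*c + 0.36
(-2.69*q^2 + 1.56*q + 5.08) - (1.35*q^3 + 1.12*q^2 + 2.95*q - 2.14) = -1.35*q^3 - 3.81*q^2 - 1.39*q + 7.22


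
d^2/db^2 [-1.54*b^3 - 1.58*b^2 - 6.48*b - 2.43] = -9.24*b - 3.16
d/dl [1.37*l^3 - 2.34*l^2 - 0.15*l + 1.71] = 4.11*l^2 - 4.68*l - 0.15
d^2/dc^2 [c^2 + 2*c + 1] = 2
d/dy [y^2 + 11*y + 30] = 2*y + 11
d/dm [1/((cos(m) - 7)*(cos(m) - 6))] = (2*cos(m) - 13)*sin(m)/((cos(m) - 7)^2*(cos(m) - 6)^2)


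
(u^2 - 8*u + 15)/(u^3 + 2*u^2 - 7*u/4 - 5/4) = 4*(u^2 - 8*u + 15)/(4*u^3 + 8*u^2 - 7*u - 5)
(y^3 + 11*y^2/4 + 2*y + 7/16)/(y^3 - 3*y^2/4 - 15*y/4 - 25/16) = (8*y^2 + 18*y + 7)/(8*y^2 - 10*y - 25)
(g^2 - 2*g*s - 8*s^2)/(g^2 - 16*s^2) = (g + 2*s)/(g + 4*s)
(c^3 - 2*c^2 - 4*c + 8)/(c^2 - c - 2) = (c^2 - 4)/(c + 1)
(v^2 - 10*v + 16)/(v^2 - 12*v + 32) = (v - 2)/(v - 4)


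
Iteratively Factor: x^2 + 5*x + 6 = (x + 3)*(x + 2)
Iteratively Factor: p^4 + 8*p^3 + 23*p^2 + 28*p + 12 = (p + 2)*(p^3 + 6*p^2 + 11*p + 6) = (p + 2)^2*(p^2 + 4*p + 3) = (p + 2)^2*(p + 3)*(p + 1)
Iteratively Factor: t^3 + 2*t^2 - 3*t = (t)*(t^2 + 2*t - 3) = t*(t + 3)*(t - 1)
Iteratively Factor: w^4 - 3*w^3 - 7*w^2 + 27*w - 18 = (w - 2)*(w^3 - w^2 - 9*w + 9) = (w - 2)*(w + 3)*(w^2 - 4*w + 3) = (w - 2)*(w - 1)*(w + 3)*(w - 3)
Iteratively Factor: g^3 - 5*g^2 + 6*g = (g - 3)*(g^2 - 2*g) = g*(g - 3)*(g - 2)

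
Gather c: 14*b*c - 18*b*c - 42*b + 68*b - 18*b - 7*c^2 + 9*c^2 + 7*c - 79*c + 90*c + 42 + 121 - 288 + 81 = 8*b + 2*c^2 + c*(18 - 4*b) - 44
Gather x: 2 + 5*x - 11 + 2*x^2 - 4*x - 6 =2*x^2 + x - 15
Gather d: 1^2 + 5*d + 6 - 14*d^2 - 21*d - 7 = -14*d^2 - 16*d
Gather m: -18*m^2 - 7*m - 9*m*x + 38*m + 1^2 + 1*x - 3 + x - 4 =-18*m^2 + m*(31 - 9*x) + 2*x - 6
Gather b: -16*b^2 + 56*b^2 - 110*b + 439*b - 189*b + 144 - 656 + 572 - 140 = 40*b^2 + 140*b - 80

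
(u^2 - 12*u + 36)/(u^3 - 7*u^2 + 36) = (u - 6)/(u^2 - u - 6)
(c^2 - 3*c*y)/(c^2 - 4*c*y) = (c - 3*y)/(c - 4*y)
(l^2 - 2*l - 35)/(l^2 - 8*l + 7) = (l + 5)/(l - 1)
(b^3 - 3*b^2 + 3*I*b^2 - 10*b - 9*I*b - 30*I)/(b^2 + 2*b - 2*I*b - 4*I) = (b^2 + b*(-5 + 3*I) - 15*I)/(b - 2*I)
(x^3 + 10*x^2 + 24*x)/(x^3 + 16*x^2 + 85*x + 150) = x*(x + 4)/(x^2 + 10*x + 25)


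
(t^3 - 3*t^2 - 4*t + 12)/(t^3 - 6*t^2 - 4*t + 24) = (t - 3)/(t - 6)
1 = 1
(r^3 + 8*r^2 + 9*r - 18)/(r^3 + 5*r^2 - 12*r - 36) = (r^2 + 2*r - 3)/(r^2 - r - 6)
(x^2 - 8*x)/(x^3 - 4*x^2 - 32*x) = 1/(x + 4)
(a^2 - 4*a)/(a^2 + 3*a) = (a - 4)/(a + 3)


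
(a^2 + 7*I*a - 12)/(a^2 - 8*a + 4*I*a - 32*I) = (a + 3*I)/(a - 8)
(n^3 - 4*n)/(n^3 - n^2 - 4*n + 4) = n/(n - 1)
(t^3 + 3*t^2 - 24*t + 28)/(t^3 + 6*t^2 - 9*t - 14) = (t - 2)/(t + 1)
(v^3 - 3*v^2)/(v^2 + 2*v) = v*(v - 3)/(v + 2)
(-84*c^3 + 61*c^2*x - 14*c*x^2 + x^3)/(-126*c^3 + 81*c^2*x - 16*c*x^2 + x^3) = (-4*c + x)/(-6*c + x)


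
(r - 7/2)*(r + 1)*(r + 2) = r^3 - r^2/2 - 17*r/2 - 7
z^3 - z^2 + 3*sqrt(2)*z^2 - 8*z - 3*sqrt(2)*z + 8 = (z - 1)*(z - sqrt(2))*(z + 4*sqrt(2))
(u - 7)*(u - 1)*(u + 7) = u^3 - u^2 - 49*u + 49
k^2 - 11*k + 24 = (k - 8)*(k - 3)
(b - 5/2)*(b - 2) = b^2 - 9*b/2 + 5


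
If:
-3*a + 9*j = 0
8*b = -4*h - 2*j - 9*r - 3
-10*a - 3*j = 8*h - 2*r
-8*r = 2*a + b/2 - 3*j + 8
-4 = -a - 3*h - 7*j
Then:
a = -13578/2617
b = -8716/2617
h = 18576/2617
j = -4526/2617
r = -375/2617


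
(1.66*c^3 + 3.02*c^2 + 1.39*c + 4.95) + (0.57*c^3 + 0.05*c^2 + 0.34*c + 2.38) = 2.23*c^3 + 3.07*c^2 + 1.73*c + 7.33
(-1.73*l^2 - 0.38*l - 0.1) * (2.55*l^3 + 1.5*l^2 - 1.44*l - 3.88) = -4.4115*l^5 - 3.564*l^4 + 1.6662*l^3 + 7.1096*l^2 + 1.6184*l + 0.388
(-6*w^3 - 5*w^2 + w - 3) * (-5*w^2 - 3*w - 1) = 30*w^5 + 43*w^4 + 16*w^3 + 17*w^2 + 8*w + 3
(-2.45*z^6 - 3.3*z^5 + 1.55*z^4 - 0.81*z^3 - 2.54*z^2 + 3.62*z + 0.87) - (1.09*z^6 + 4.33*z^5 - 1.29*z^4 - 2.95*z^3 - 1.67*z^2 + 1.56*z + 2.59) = -3.54*z^6 - 7.63*z^5 + 2.84*z^4 + 2.14*z^3 - 0.87*z^2 + 2.06*z - 1.72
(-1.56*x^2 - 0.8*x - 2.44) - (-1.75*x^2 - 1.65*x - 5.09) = 0.19*x^2 + 0.85*x + 2.65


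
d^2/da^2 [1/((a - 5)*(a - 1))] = 2*((a - 5)^2 + (a - 5)*(a - 1) + (a - 1)^2)/((a - 5)^3*(a - 1)^3)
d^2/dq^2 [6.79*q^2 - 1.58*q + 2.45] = 13.5800000000000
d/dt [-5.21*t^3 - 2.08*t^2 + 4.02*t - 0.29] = -15.63*t^2 - 4.16*t + 4.02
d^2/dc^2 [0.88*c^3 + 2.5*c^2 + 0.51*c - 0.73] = 5.28*c + 5.0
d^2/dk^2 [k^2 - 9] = 2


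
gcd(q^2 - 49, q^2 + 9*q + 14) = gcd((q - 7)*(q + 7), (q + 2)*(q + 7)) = q + 7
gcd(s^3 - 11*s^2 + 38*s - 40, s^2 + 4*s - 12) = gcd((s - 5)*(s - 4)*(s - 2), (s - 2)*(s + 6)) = s - 2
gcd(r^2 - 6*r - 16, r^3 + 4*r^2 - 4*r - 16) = r + 2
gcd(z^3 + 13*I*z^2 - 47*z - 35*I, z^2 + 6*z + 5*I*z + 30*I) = z + 5*I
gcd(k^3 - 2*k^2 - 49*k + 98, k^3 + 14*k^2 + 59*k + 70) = k + 7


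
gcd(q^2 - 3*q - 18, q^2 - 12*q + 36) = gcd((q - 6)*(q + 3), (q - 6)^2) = q - 6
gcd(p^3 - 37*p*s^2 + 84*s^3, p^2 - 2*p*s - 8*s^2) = p - 4*s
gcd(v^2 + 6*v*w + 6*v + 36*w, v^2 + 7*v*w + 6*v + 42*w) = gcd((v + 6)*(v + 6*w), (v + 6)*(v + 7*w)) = v + 6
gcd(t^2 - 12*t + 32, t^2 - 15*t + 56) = t - 8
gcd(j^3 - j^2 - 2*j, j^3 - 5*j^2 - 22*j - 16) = j + 1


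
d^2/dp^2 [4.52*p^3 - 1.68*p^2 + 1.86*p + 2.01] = 27.12*p - 3.36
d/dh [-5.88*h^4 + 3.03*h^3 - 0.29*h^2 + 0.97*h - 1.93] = -23.52*h^3 + 9.09*h^2 - 0.58*h + 0.97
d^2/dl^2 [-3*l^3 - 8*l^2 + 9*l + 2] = -18*l - 16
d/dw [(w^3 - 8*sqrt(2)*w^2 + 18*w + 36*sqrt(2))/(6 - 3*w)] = 2*(-w^3 + 3*w^2 + 4*sqrt(2)*w^2 - 16*sqrt(2)*w + 18 + 18*sqrt(2))/(3*(w^2 - 4*w + 4))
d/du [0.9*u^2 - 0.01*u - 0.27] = 1.8*u - 0.01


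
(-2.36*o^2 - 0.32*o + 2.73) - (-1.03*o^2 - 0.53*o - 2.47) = -1.33*o^2 + 0.21*o + 5.2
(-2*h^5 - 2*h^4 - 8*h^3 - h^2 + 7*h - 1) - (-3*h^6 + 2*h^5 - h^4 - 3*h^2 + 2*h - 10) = 3*h^6 - 4*h^5 - h^4 - 8*h^3 + 2*h^2 + 5*h + 9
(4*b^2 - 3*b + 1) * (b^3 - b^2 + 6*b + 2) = 4*b^5 - 7*b^4 + 28*b^3 - 11*b^2 + 2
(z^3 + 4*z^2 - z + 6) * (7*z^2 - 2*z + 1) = 7*z^5 + 26*z^4 - 14*z^3 + 48*z^2 - 13*z + 6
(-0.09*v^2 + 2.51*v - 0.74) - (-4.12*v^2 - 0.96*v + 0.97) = 4.03*v^2 + 3.47*v - 1.71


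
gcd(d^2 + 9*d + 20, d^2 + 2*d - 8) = d + 4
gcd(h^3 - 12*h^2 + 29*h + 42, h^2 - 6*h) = h - 6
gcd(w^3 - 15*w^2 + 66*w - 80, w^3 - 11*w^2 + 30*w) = w - 5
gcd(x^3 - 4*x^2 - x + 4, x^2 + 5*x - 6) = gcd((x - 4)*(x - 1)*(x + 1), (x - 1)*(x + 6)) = x - 1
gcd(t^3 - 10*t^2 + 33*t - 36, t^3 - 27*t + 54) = t^2 - 6*t + 9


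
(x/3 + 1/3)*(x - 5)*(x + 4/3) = x^3/3 - 8*x^2/9 - 31*x/9 - 20/9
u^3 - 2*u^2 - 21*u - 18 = (u - 6)*(u + 1)*(u + 3)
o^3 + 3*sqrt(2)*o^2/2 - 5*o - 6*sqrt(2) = (o - 3*sqrt(2)/2)*(o + sqrt(2))*(o + 2*sqrt(2))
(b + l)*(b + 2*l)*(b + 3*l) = b^3 + 6*b^2*l + 11*b*l^2 + 6*l^3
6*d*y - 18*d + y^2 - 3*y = (6*d + y)*(y - 3)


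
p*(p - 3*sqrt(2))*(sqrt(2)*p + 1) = sqrt(2)*p^3 - 5*p^2 - 3*sqrt(2)*p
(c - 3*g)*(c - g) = c^2 - 4*c*g + 3*g^2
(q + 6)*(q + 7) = q^2 + 13*q + 42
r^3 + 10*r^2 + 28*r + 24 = (r + 2)^2*(r + 6)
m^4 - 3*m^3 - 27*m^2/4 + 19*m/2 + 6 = (m - 4)*(m - 3/2)*(m + 1/2)*(m + 2)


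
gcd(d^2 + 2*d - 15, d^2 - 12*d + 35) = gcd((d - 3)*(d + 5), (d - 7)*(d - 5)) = 1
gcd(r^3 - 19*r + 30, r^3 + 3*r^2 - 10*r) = r^2 + 3*r - 10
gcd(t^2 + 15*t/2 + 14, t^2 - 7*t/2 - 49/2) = t + 7/2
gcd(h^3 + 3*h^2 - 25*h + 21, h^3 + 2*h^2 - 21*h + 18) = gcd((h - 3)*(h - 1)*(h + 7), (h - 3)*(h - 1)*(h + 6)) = h^2 - 4*h + 3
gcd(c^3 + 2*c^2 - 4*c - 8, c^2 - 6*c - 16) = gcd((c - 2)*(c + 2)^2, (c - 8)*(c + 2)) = c + 2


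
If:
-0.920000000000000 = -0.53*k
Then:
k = 1.74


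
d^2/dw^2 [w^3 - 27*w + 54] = 6*w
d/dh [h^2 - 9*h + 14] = 2*h - 9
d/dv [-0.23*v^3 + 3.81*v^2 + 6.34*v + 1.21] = -0.69*v^2 + 7.62*v + 6.34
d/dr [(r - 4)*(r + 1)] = 2*r - 3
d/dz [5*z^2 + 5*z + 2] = 10*z + 5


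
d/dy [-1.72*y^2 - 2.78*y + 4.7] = -3.44*y - 2.78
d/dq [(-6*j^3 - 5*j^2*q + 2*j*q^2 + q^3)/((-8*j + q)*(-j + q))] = (-94*j^4 + 44*j^3*q + 11*j^2*q^2 - 18*j*q^3 + q^4)/(64*j^4 - 144*j^3*q + 97*j^2*q^2 - 18*j*q^3 + q^4)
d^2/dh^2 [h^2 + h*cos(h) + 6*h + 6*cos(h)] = -h*cos(h) - 2*sin(h) - 6*cos(h) + 2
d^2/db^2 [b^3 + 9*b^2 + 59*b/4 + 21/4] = 6*b + 18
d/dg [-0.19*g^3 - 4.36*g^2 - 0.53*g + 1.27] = -0.57*g^2 - 8.72*g - 0.53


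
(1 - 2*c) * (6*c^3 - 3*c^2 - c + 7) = -12*c^4 + 12*c^3 - c^2 - 15*c + 7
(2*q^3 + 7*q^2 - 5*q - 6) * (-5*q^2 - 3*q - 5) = -10*q^5 - 41*q^4 - 6*q^3 + 10*q^2 + 43*q + 30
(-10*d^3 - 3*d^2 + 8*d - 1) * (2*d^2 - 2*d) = -20*d^5 + 14*d^4 + 22*d^3 - 18*d^2 + 2*d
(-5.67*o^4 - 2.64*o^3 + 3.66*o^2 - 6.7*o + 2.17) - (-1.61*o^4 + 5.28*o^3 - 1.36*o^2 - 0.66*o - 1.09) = -4.06*o^4 - 7.92*o^3 + 5.02*o^2 - 6.04*o + 3.26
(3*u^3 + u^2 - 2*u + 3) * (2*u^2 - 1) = 6*u^5 + 2*u^4 - 7*u^3 + 5*u^2 + 2*u - 3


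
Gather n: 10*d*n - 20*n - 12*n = n*(10*d - 32)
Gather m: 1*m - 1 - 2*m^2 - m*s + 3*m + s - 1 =-2*m^2 + m*(4 - s) + s - 2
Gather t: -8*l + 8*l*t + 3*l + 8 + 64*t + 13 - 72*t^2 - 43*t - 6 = -5*l - 72*t^2 + t*(8*l + 21) + 15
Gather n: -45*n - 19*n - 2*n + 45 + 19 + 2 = 66 - 66*n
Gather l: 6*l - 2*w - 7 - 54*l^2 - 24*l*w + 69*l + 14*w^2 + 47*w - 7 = -54*l^2 + l*(75 - 24*w) + 14*w^2 + 45*w - 14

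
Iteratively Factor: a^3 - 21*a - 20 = (a - 5)*(a^2 + 5*a + 4) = (a - 5)*(a + 4)*(a + 1)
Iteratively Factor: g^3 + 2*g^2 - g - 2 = (g + 2)*(g^2 - 1) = (g + 1)*(g + 2)*(g - 1)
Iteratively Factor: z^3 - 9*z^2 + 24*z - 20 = (z - 2)*(z^2 - 7*z + 10) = (z - 5)*(z - 2)*(z - 2)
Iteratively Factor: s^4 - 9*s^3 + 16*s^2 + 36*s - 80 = (s - 5)*(s^3 - 4*s^2 - 4*s + 16) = (s - 5)*(s - 4)*(s^2 - 4) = (s - 5)*(s - 4)*(s + 2)*(s - 2)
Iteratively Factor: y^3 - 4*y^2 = (y)*(y^2 - 4*y) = y^2*(y - 4)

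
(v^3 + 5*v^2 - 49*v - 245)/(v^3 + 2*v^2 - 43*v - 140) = (v + 7)/(v + 4)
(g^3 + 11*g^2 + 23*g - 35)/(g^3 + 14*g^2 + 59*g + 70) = (g - 1)/(g + 2)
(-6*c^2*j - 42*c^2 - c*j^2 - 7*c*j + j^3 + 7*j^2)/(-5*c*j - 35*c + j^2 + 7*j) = (6*c^2 + c*j - j^2)/(5*c - j)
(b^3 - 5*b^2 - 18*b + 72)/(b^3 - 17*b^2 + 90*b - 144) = (b + 4)/(b - 8)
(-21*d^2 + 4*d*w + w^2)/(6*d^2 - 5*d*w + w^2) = (7*d + w)/(-2*d + w)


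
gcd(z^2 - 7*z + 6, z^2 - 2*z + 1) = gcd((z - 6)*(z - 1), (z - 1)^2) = z - 1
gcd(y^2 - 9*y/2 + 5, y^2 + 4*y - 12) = y - 2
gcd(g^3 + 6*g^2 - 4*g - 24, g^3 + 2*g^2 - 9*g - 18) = g + 2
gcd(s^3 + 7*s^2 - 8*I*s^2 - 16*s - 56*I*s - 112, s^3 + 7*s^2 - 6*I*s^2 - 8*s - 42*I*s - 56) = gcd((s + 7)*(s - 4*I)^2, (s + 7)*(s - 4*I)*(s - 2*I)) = s^2 + s*(7 - 4*I) - 28*I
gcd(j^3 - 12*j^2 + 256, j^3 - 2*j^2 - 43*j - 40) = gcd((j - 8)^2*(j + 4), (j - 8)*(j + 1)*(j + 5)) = j - 8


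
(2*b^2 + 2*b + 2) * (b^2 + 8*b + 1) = 2*b^4 + 18*b^3 + 20*b^2 + 18*b + 2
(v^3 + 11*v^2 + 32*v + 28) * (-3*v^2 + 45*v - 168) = -3*v^5 + 12*v^4 + 231*v^3 - 492*v^2 - 4116*v - 4704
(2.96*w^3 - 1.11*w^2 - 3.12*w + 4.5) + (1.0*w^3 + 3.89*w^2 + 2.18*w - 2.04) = 3.96*w^3 + 2.78*w^2 - 0.94*w + 2.46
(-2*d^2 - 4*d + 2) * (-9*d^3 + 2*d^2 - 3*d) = 18*d^5 + 32*d^4 - 20*d^3 + 16*d^2 - 6*d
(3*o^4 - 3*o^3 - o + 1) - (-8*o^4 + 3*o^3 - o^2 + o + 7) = 11*o^4 - 6*o^3 + o^2 - 2*o - 6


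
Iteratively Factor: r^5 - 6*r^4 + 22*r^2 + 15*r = (r + 1)*(r^4 - 7*r^3 + 7*r^2 + 15*r) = (r - 5)*(r + 1)*(r^3 - 2*r^2 - 3*r) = (r - 5)*(r + 1)^2*(r^2 - 3*r) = r*(r - 5)*(r + 1)^2*(r - 3)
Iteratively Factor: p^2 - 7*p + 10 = (p - 2)*(p - 5)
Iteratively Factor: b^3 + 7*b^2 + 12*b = (b)*(b^2 + 7*b + 12) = b*(b + 4)*(b + 3)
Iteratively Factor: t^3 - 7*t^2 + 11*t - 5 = (t - 5)*(t^2 - 2*t + 1) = (t - 5)*(t - 1)*(t - 1)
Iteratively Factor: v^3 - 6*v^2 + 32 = (v - 4)*(v^2 - 2*v - 8) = (v - 4)*(v + 2)*(v - 4)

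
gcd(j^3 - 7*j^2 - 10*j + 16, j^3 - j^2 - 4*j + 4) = j^2 + j - 2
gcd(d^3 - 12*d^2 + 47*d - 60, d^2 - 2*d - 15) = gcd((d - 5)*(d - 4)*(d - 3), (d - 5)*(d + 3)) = d - 5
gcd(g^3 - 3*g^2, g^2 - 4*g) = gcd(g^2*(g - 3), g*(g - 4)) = g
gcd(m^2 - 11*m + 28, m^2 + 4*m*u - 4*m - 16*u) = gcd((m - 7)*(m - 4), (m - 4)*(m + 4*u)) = m - 4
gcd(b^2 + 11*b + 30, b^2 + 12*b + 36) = b + 6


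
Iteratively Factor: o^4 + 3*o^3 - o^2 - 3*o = (o + 1)*(o^3 + 2*o^2 - 3*o) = (o - 1)*(o + 1)*(o^2 + 3*o) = (o - 1)*(o + 1)*(o + 3)*(o)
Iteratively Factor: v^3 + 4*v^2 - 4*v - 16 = (v + 4)*(v^2 - 4) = (v - 2)*(v + 4)*(v + 2)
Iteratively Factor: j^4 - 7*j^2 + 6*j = (j - 2)*(j^3 + 2*j^2 - 3*j) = (j - 2)*(j + 3)*(j^2 - j) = (j - 2)*(j - 1)*(j + 3)*(j)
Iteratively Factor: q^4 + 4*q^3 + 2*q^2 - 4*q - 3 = (q - 1)*(q^3 + 5*q^2 + 7*q + 3) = (q - 1)*(q + 3)*(q^2 + 2*q + 1) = (q - 1)*(q + 1)*(q + 3)*(q + 1)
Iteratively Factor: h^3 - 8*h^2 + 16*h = (h - 4)*(h^2 - 4*h) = h*(h - 4)*(h - 4)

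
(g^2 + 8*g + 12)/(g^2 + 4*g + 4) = (g + 6)/(g + 2)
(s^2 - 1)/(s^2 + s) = (s - 1)/s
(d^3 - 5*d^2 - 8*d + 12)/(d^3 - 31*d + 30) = (d^2 - 4*d - 12)/(d^2 + d - 30)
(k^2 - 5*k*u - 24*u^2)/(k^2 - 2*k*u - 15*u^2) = (-k + 8*u)/(-k + 5*u)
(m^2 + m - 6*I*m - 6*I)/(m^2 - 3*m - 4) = (m - 6*I)/(m - 4)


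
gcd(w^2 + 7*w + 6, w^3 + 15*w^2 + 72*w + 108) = w + 6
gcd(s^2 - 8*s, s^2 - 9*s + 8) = s - 8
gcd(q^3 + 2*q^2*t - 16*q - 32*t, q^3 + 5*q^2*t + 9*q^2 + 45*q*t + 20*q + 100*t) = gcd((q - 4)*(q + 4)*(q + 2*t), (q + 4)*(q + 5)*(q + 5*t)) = q + 4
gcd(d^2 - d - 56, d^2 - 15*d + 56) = d - 8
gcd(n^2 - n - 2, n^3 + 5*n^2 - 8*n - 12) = n^2 - n - 2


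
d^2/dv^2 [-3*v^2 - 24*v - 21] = -6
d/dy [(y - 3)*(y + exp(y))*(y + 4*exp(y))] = (y - 3)*(y + exp(y))*(4*exp(y) + 1) + (y - 3)*(y + 4*exp(y))*(exp(y) + 1) + (y + exp(y))*(y + 4*exp(y))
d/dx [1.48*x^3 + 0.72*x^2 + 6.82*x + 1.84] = 4.44*x^2 + 1.44*x + 6.82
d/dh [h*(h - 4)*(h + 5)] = 3*h^2 + 2*h - 20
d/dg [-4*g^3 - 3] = -12*g^2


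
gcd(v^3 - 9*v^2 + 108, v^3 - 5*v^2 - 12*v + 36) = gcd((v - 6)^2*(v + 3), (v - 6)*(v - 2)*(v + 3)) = v^2 - 3*v - 18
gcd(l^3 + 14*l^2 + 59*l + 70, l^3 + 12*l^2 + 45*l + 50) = l^2 + 7*l + 10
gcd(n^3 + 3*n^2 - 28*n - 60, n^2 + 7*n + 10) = n + 2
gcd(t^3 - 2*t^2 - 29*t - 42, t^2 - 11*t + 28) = t - 7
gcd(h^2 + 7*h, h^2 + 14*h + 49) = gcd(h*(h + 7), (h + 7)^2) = h + 7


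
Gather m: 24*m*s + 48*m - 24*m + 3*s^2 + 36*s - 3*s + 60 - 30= m*(24*s + 24) + 3*s^2 + 33*s + 30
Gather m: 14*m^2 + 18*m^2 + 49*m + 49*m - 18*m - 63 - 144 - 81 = 32*m^2 + 80*m - 288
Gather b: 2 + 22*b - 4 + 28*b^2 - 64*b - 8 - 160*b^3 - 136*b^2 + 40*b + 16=-160*b^3 - 108*b^2 - 2*b + 6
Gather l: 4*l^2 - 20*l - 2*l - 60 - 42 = 4*l^2 - 22*l - 102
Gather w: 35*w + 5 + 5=35*w + 10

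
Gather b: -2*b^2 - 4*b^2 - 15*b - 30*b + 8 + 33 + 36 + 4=-6*b^2 - 45*b + 81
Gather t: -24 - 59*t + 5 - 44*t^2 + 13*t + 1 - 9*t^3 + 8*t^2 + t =-9*t^3 - 36*t^2 - 45*t - 18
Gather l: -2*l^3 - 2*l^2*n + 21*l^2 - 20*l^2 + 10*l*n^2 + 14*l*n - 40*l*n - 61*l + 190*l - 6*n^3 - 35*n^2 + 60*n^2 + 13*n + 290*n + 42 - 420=-2*l^3 + l^2*(1 - 2*n) + l*(10*n^2 - 26*n + 129) - 6*n^3 + 25*n^2 + 303*n - 378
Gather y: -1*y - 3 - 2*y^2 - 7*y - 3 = -2*y^2 - 8*y - 6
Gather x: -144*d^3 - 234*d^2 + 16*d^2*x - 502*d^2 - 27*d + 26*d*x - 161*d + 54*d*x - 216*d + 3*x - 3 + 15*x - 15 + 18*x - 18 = -144*d^3 - 736*d^2 - 404*d + x*(16*d^2 + 80*d + 36) - 36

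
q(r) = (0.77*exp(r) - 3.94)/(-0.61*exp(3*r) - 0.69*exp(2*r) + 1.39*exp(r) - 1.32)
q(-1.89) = 3.39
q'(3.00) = 0.00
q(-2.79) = 3.15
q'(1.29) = -0.18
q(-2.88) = 3.13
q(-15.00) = 2.98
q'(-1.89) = 0.41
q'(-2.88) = 0.15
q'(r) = (0.77*exp(r) - 3.94)*(1.83*exp(3*r) + 1.38*exp(2*r) - 1.39*exp(r))/(-0.61*exp(3*r) - 0.69*exp(2*r) + 1.39*exp(r) - 1.32)^2 + 0.77*exp(r)/(-0.61*exp(3*r) - 0.69*exp(2*r) + 1.39*exp(r) - 1.32)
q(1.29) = 0.03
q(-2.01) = 3.34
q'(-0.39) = -1.72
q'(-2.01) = 0.37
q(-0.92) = 3.97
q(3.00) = 0.00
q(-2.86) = 3.13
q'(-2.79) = 0.16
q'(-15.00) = 0.00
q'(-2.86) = 0.15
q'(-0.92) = 0.62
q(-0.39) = 3.87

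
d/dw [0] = 0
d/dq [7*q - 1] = 7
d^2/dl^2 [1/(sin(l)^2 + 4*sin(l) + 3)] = 2*(-2*sin(l)^3 - 4*sin(l)^2 + 5*sin(l) + 13)/((sin(l) + 1)^2*(sin(l) + 3)^3)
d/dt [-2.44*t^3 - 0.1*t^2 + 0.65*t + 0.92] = -7.32*t^2 - 0.2*t + 0.65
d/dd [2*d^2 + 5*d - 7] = 4*d + 5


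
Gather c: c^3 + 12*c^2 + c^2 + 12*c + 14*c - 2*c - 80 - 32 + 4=c^3 + 13*c^2 + 24*c - 108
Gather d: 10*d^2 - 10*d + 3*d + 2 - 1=10*d^2 - 7*d + 1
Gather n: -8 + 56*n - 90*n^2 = -90*n^2 + 56*n - 8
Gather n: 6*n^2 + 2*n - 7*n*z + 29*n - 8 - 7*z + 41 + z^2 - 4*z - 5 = 6*n^2 + n*(31 - 7*z) + z^2 - 11*z + 28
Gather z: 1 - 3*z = 1 - 3*z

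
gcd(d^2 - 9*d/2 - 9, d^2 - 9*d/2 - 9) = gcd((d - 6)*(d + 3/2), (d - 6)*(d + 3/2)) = d^2 - 9*d/2 - 9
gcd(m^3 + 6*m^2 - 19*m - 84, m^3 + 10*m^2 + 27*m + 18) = m + 3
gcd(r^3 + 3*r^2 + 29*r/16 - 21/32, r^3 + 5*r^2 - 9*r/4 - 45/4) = r + 3/2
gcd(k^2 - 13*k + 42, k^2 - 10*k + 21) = k - 7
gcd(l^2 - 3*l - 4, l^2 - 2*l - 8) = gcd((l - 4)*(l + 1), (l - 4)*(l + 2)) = l - 4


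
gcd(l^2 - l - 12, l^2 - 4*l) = l - 4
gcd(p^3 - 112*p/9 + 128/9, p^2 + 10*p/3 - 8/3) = p + 4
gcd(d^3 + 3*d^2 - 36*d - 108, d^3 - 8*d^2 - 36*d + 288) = d^2 - 36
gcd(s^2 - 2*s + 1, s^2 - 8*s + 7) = s - 1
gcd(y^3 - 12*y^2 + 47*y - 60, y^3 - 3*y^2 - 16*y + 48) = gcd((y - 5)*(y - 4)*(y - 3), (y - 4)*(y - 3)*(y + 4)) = y^2 - 7*y + 12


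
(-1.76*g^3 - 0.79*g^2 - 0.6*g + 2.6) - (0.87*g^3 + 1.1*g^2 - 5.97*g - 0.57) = -2.63*g^3 - 1.89*g^2 + 5.37*g + 3.17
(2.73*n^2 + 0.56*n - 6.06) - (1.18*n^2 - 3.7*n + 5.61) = 1.55*n^2 + 4.26*n - 11.67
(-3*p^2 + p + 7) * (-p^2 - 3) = 3*p^4 - p^3 + 2*p^2 - 3*p - 21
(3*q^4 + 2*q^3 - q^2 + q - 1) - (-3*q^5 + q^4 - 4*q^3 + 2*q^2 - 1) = 3*q^5 + 2*q^4 + 6*q^3 - 3*q^2 + q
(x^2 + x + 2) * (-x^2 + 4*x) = -x^4 + 3*x^3 + 2*x^2 + 8*x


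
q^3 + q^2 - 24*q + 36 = (q - 3)*(q - 2)*(q + 6)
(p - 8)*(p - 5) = p^2 - 13*p + 40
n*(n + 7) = n^2 + 7*n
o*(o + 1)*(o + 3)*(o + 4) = o^4 + 8*o^3 + 19*o^2 + 12*o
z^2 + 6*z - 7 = (z - 1)*(z + 7)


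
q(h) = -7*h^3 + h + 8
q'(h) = 1 - 21*h^2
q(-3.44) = 289.51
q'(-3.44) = -247.51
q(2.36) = -81.65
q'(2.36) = -115.96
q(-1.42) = 26.62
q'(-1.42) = -41.34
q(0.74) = 5.90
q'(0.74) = -10.50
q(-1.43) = 27.04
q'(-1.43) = -41.94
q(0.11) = 8.10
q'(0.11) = 0.75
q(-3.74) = 370.46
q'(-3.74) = -292.74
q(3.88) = -397.00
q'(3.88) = -315.14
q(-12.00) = 12092.00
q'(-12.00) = -3023.00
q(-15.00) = 23618.00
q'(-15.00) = -4724.00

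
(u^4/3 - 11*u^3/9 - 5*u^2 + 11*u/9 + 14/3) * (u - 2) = u^5/3 - 17*u^4/9 - 23*u^3/9 + 101*u^2/9 + 20*u/9 - 28/3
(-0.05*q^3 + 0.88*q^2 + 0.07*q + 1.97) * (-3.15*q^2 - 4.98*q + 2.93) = 0.1575*q^5 - 2.523*q^4 - 4.7494*q^3 - 3.9757*q^2 - 9.6055*q + 5.7721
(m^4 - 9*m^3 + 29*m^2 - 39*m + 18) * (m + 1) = m^5 - 8*m^4 + 20*m^3 - 10*m^2 - 21*m + 18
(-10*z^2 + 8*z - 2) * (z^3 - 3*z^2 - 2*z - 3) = -10*z^5 + 38*z^4 - 6*z^3 + 20*z^2 - 20*z + 6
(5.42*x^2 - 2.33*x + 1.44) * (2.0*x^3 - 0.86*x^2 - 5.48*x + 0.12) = 10.84*x^5 - 9.3212*x^4 - 24.8178*x^3 + 12.1804*x^2 - 8.1708*x + 0.1728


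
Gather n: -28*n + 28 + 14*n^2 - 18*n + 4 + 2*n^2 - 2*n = 16*n^2 - 48*n + 32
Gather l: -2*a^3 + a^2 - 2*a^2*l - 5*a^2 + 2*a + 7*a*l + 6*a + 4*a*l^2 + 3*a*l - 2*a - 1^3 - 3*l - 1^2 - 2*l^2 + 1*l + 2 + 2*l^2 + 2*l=-2*a^3 - 4*a^2 + 4*a*l^2 + 6*a + l*(-2*a^2 + 10*a)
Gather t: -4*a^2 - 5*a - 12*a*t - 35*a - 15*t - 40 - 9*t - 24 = -4*a^2 - 40*a + t*(-12*a - 24) - 64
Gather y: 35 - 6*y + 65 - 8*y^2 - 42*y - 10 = -8*y^2 - 48*y + 90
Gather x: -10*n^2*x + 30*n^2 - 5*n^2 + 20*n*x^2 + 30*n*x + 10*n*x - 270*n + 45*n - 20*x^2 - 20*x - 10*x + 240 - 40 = 25*n^2 - 225*n + x^2*(20*n - 20) + x*(-10*n^2 + 40*n - 30) + 200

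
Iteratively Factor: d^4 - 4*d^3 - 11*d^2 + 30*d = (d - 2)*(d^3 - 2*d^2 - 15*d) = d*(d - 2)*(d^2 - 2*d - 15) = d*(d - 5)*(d - 2)*(d + 3)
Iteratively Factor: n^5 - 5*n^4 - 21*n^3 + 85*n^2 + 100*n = (n + 4)*(n^4 - 9*n^3 + 15*n^2 + 25*n) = (n - 5)*(n + 4)*(n^3 - 4*n^2 - 5*n) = n*(n - 5)*(n + 4)*(n^2 - 4*n - 5) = n*(n - 5)*(n + 1)*(n + 4)*(n - 5)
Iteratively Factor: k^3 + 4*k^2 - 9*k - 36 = (k + 3)*(k^2 + k - 12) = (k + 3)*(k + 4)*(k - 3)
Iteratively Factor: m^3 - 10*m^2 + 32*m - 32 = (m - 2)*(m^2 - 8*m + 16) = (m - 4)*(m - 2)*(m - 4)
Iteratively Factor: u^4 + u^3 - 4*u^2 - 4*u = (u + 1)*(u^3 - 4*u) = (u - 2)*(u + 1)*(u^2 + 2*u) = u*(u - 2)*(u + 1)*(u + 2)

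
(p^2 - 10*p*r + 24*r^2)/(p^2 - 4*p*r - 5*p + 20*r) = (p - 6*r)/(p - 5)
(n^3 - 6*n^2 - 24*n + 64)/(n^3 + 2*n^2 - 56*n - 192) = (n - 2)/(n + 6)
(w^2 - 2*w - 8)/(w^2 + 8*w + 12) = (w - 4)/(w + 6)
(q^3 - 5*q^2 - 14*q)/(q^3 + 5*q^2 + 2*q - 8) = q*(q - 7)/(q^2 + 3*q - 4)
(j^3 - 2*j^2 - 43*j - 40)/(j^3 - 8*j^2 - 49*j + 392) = (j^2 + 6*j + 5)/(j^2 - 49)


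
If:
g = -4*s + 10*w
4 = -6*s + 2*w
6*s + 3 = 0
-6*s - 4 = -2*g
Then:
No Solution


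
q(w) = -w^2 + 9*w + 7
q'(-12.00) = 33.00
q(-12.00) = -245.00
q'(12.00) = -15.00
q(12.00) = -29.00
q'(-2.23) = 13.46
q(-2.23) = -18.04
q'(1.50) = 6.00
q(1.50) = 18.25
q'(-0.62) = 10.24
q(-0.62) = 1.04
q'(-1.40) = 11.80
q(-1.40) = -7.56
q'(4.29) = 0.42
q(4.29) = 27.21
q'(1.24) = 6.52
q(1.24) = 16.62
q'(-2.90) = 14.80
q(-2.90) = -27.51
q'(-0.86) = 10.72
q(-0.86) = -1.48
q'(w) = 9 - 2*w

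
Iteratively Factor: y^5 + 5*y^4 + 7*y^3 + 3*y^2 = (y + 1)*(y^4 + 4*y^3 + 3*y^2) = y*(y + 1)*(y^3 + 4*y^2 + 3*y) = y*(y + 1)^2*(y^2 + 3*y) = y^2*(y + 1)^2*(y + 3)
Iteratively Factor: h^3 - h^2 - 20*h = (h - 5)*(h^2 + 4*h) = h*(h - 5)*(h + 4)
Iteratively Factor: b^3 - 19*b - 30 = (b + 3)*(b^2 - 3*b - 10) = (b + 2)*(b + 3)*(b - 5)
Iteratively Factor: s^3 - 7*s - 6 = (s + 2)*(s^2 - 2*s - 3) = (s - 3)*(s + 2)*(s + 1)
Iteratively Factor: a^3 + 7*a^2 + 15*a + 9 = (a + 3)*(a^2 + 4*a + 3) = (a + 1)*(a + 3)*(a + 3)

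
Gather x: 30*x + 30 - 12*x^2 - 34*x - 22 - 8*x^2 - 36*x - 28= -20*x^2 - 40*x - 20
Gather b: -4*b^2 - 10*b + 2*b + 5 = -4*b^2 - 8*b + 5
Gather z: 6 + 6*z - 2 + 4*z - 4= 10*z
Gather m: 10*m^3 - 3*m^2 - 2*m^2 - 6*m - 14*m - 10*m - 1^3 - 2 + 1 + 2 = 10*m^3 - 5*m^2 - 30*m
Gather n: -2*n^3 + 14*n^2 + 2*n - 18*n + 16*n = -2*n^3 + 14*n^2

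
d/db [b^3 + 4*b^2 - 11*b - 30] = 3*b^2 + 8*b - 11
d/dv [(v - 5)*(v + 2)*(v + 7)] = 3*v^2 + 8*v - 31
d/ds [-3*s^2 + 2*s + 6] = 2 - 6*s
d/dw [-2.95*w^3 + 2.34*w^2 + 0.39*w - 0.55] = -8.85*w^2 + 4.68*w + 0.39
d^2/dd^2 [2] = 0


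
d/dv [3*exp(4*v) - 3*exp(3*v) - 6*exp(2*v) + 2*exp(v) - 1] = (12*exp(3*v) - 9*exp(2*v) - 12*exp(v) + 2)*exp(v)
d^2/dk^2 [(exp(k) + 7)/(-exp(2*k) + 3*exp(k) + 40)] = (-exp(4*k) - 31*exp(3*k) - 177*exp(2*k) - 1063*exp(k) - 760)*exp(k)/(exp(6*k) - 9*exp(5*k) - 93*exp(4*k) + 693*exp(3*k) + 3720*exp(2*k) - 14400*exp(k) - 64000)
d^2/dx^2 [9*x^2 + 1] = 18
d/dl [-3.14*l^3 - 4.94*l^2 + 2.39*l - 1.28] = -9.42*l^2 - 9.88*l + 2.39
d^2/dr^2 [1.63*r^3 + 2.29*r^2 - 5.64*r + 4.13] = 9.78*r + 4.58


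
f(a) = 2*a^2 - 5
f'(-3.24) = -12.96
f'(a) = 4*a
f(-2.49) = 7.40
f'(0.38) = 1.52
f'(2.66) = 10.64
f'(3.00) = 12.00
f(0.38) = -4.71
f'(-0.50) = -2.00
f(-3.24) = 16.00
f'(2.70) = 10.80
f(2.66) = 9.15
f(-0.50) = -4.50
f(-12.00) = 283.00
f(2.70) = 9.58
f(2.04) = 3.32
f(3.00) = 13.00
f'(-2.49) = -9.96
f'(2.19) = 8.76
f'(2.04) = 8.16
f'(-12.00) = -48.00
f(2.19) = 4.59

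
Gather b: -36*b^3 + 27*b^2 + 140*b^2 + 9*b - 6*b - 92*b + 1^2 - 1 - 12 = -36*b^3 + 167*b^2 - 89*b - 12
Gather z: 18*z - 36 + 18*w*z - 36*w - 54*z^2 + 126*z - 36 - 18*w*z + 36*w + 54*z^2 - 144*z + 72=0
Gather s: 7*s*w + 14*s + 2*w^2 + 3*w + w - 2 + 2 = s*(7*w + 14) + 2*w^2 + 4*w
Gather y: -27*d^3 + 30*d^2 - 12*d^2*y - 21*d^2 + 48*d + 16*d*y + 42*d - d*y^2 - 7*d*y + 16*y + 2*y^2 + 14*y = -27*d^3 + 9*d^2 + 90*d + y^2*(2 - d) + y*(-12*d^2 + 9*d + 30)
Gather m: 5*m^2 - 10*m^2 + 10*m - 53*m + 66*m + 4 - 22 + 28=-5*m^2 + 23*m + 10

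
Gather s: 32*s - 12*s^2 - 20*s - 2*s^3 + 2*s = -2*s^3 - 12*s^2 + 14*s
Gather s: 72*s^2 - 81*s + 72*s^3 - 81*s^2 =72*s^3 - 9*s^2 - 81*s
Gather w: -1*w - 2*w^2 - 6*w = -2*w^2 - 7*w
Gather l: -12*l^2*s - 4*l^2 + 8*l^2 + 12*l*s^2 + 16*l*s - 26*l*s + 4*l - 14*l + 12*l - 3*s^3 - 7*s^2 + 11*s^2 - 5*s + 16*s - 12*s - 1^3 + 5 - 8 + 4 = l^2*(4 - 12*s) + l*(12*s^2 - 10*s + 2) - 3*s^3 + 4*s^2 - s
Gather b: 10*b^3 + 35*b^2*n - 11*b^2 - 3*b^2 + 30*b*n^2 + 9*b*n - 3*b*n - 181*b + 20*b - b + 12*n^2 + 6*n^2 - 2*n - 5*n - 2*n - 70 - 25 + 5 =10*b^3 + b^2*(35*n - 14) + b*(30*n^2 + 6*n - 162) + 18*n^2 - 9*n - 90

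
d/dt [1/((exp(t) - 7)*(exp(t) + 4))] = (3 - 2*exp(t))*exp(t)/(exp(4*t) - 6*exp(3*t) - 47*exp(2*t) + 168*exp(t) + 784)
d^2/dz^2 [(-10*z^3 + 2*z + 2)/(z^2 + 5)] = 4*(26*z^3 + 3*z^2 - 390*z - 5)/(z^6 + 15*z^4 + 75*z^2 + 125)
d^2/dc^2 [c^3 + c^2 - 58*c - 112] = 6*c + 2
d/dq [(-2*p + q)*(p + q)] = -p + 2*q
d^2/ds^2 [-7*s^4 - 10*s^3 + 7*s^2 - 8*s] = -84*s^2 - 60*s + 14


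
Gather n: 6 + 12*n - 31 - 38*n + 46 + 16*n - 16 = 5 - 10*n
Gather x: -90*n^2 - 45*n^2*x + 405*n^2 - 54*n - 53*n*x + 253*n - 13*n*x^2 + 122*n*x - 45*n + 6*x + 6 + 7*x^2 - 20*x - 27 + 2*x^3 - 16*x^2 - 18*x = 315*n^2 + 154*n + 2*x^3 + x^2*(-13*n - 9) + x*(-45*n^2 + 69*n - 32) - 21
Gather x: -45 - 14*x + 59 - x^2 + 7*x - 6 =-x^2 - 7*x + 8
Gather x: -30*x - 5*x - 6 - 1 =-35*x - 7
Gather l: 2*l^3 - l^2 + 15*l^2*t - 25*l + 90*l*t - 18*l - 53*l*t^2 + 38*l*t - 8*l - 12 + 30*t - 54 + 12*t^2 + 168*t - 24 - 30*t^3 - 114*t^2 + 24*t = 2*l^3 + l^2*(15*t - 1) + l*(-53*t^2 + 128*t - 51) - 30*t^3 - 102*t^2 + 222*t - 90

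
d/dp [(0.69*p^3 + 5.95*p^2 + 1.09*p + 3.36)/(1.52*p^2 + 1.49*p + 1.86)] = (1.0488*p^4 + 2.0562*p^3 + 11.0589*p^2 + 11.9196*p - 2.979)/(2.3104*p^4 + 4.5296*p^3 + 7.8745*p^2 + 5.5428*p + 3.4596)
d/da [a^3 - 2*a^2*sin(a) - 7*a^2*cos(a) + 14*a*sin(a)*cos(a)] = 7*a^2*sin(a) - 2*a^2*cos(a) + 3*a^2 - 4*a*sin(a) - 14*a*cos(a) + 14*a*cos(2*a) + 7*sin(2*a)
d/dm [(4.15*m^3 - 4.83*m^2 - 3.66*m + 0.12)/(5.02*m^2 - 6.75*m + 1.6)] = (20.833*m^4 - 56.025*m^3 + 70.8957*m^2 - 16.6608*m - 5.046)/(25.2004*m^4 - 67.77*m^3 + 61.6265*m^2 - 21.6*m + 2.56)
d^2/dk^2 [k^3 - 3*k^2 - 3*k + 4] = 6*k - 6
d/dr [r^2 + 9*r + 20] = 2*r + 9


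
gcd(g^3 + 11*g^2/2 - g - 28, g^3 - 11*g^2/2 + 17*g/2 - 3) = g - 2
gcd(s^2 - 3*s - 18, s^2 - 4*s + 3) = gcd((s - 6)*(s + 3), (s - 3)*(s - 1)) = 1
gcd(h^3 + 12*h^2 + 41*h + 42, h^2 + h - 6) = h + 3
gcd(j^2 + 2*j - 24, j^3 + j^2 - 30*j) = j + 6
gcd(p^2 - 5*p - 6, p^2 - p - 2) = p + 1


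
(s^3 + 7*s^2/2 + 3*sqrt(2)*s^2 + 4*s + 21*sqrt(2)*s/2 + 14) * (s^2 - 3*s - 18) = s^5 + s^4/2 + 3*sqrt(2)*s^4 - 49*s^3/2 + 3*sqrt(2)*s^3/2 - 171*sqrt(2)*s^2/2 - 61*s^2 - 189*sqrt(2)*s - 114*s - 252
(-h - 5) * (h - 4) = -h^2 - h + 20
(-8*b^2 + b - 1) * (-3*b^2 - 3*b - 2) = 24*b^4 + 21*b^3 + 16*b^2 + b + 2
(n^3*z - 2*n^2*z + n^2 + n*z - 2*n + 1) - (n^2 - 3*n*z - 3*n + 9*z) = n^3*z - 2*n^2*z + 4*n*z + n - 9*z + 1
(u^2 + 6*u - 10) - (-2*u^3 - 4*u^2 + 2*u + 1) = 2*u^3 + 5*u^2 + 4*u - 11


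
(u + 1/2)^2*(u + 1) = u^3 + 2*u^2 + 5*u/4 + 1/4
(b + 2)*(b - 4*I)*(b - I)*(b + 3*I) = b^4 + 2*b^3 - 2*I*b^3 + 11*b^2 - 4*I*b^2 + 22*b - 12*I*b - 24*I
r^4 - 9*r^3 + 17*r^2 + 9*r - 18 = (r - 6)*(r - 3)*(r - 1)*(r + 1)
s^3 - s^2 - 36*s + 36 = (s - 6)*(s - 1)*(s + 6)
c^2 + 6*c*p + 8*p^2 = (c + 2*p)*(c + 4*p)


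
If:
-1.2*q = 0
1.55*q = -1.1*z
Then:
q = 0.00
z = 0.00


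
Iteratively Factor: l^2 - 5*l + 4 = (l - 1)*(l - 4)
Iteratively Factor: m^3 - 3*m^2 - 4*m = (m - 4)*(m^2 + m) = (m - 4)*(m + 1)*(m)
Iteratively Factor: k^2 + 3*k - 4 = (k - 1)*(k + 4)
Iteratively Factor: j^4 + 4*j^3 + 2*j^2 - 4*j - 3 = (j + 3)*(j^3 + j^2 - j - 1) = (j + 1)*(j + 3)*(j^2 - 1) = (j + 1)^2*(j + 3)*(j - 1)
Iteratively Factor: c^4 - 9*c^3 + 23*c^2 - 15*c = (c - 1)*(c^3 - 8*c^2 + 15*c) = c*(c - 1)*(c^2 - 8*c + 15) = c*(c - 3)*(c - 1)*(c - 5)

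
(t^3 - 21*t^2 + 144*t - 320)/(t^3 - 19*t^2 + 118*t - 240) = (t - 8)/(t - 6)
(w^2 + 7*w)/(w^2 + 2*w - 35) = w/(w - 5)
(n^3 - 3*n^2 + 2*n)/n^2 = n - 3 + 2/n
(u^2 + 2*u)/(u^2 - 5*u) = (u + 2)/(u - 5)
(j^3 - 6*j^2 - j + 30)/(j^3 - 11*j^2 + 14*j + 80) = (j - 3)/(j - 8)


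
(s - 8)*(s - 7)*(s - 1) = s^3 - 16*s^2 + 71*s - 56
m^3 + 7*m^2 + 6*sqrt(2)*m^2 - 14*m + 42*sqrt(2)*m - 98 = (m + 7)*(m - sqrt(2))*(m + 7*sqrt(2))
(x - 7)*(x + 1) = x^2 - 6*x - 7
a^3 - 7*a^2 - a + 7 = (a - 7)*(a - 1)*(a + 1)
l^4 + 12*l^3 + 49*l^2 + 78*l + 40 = (l + 1)*(l + 2)*(l + 4)*(l + 5)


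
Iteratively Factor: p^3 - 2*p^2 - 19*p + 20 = (p - 5)*(p^2 + 3*p - 4) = (p - 5)*(p + 4)*(p - 1)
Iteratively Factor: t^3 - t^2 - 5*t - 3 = (t + 1)*(t^2 - 2*t - 3) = (t + 1)^2*(t - 3)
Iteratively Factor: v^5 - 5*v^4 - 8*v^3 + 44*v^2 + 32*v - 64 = (v - 1)*(v^4 - 4*v^3 - 12*v^2 + 32*v + 64) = (v - 4)*(v - 1)*(v^3 - 12*v - 16) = (v - 4)*(v - 1)*(v + 2)*(v^2 - 2*v - 8) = (v - 4)*(v - 1)*(v + 2)^2*(v - 4)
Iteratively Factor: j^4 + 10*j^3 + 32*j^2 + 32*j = (j + 4)*(j^3 + 6*j^2 + 8*j) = (j + 4)^2*(j^2 + 2*j) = j*(j + 4)^2*(j + 2)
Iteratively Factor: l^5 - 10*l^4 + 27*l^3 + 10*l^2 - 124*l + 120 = (l - 2)*(l^4 - 8*l^3 + 11*l^2 + 32*l - 60) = (l - 2)^2*(l^3 - 6*l^2 - l + 30) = (l - 3)*(l - 2)^2*(l^2 - 3*l - 10) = (l - 5)*(l - 3)*(l - 2)^2*(l + 2)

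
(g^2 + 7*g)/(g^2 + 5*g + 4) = g*(g + 7)/(g^2 + 5*g + 4)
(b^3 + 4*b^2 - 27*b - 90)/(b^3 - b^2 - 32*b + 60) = (b + 3)/(b - 2)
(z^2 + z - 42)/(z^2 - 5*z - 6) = (z + 7)/(z + 1)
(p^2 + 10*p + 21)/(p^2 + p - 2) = (p^2 + 10*p + 21)/(p^2 + p - 2)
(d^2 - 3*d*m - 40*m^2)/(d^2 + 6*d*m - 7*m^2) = (d^2 - 3*d*m - 40*m^2)/(d^2 + 6*d*m - 7*m^2)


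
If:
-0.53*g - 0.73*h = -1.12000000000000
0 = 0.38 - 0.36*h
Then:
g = 0.66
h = 1.06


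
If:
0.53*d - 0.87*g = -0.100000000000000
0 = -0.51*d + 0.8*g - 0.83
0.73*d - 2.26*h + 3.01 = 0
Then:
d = -32.59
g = -19.74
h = -9.20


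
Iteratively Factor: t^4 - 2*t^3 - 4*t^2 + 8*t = (t - 2)*(t^3 - 4*t) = (t - 2)^2*(t^2 + 2*t) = t*(t - 2)^2*(t + 2)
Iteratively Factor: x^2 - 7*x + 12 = (x - 4)*(x - 3)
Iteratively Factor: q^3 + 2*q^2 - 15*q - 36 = (q + 3)*(q^2 - q - 12) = (q + 3)^2*(q - 4)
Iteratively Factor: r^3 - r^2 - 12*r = (r)*(r^2 - r - 12) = r*(r - 4)*(r + 3)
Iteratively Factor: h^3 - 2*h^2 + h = (h)*(h^2 - 2*h + 1) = h*(h - 1)*(h - 1)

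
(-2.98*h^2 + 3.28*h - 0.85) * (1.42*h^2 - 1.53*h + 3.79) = -4.2316*h^4 + 9.217*h^3 - 17.5196*h^2 + 13.7317*h - 3.2215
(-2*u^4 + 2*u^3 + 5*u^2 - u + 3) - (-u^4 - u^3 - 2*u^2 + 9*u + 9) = -u^4 + 3*u^3 + 7*u^2 - 10*u - 6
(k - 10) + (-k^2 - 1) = -k^2 + k - 11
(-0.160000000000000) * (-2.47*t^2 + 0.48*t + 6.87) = 0.3952*t^2 - 0.0768*t - 1.0992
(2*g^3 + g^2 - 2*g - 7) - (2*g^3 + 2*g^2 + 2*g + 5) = -g^2 - 4*g - 12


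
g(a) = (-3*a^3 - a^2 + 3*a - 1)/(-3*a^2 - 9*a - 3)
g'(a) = (6*a + 9)*(-3*a^3 - a^2 + 3*a - 1)/(-3*a^2 - 9*a - 3)^2 + (-9*a^2 - 2*a + 3)/(-3*a^2 - 9*a - 3)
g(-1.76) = 1.97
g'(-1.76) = -6.89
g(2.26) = 0.88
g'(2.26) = 0.72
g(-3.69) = -11.75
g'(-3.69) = -3.97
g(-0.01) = 0.35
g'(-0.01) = -2.12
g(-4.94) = -10.12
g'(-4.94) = -0.07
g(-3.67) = -11.84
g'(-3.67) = -4.16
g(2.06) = 0.74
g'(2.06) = 0.69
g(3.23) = 1.62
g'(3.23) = 0.81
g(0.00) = 0.33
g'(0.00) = -2.00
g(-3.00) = -20.67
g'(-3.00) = -38.00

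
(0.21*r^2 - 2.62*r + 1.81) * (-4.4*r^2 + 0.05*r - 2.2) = -0.924*r^4 + 11.5385*r^3 - 8.557*r^2 + 5.8545*r - 3.982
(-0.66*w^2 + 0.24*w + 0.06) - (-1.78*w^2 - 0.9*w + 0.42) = 1.12*w^2 + 1.14*w - 0.36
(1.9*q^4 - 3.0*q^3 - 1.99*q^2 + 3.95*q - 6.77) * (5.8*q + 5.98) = 11.02*q^5 - 6.038*q^4 - 29.482*q^3 + 11.0098*q^2 - 15.645*q - 40.4846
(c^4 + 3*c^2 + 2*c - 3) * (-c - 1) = -c^5 - c^4 - 3*c^3 - 5*c^2 + c + 3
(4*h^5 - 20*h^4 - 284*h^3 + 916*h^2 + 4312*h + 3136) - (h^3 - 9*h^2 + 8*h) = 4*h^5 - 20*h^4 - 285*h^3 + 925*h^2 + 4304*h + 3136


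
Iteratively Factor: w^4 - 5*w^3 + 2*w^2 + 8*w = (w)*(w^3 - 5*w^2 + 2*w + 8) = w*(w + 1)*(w^2 - 6*w + 8) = w*(w - 2)*(w + 1)*(w - 4)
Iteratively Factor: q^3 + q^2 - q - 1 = (q - 1)*(q^2 + 2*q + 1) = (q - 1)*(q + 1)*(q + 1)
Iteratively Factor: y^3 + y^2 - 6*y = (y + 3)*(y^2 - 2*y) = (y - 2)*(y + 3)*(y)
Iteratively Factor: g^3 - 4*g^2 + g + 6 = (g + 1)*(g^2 - 5*g + 6) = (g - 3)*(g + 1)*(g - 2)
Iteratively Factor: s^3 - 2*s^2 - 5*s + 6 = (s - 3)*(s^2 + s - 2) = (s - 3)*(s - 1)*(s + 2)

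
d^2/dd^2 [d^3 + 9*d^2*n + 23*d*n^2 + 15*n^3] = 6*d + 18*n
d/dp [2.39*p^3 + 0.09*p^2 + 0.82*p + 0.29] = 7.17*p^2 + 0.18*p + 0.82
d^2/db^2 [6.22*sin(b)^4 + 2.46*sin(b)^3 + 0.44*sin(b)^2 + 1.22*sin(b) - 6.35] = -99.52*sin(b)^4 - 22.14*sin(b)^3 + 72.88*sin(b)^2 + 13.54*sin(b) + 0.879999999999999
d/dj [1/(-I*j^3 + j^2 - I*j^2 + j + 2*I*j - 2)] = (3*I*j^2 - 2*j + 2*I*j - 1 - 2*I)/(I*j^3 - j^2 + I*j^2 - j - 2*I*j + 2)^2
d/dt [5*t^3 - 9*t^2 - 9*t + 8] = 15*t^2 - 18*t - 9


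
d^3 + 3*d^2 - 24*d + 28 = (d - 2)^2*(d + 7)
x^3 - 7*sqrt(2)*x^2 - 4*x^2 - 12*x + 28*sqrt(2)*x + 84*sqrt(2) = (x - 6)*(x + 2)*(x - 7*sqrt(2))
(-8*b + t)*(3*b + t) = -24*b^2 - 5*b*t + t^2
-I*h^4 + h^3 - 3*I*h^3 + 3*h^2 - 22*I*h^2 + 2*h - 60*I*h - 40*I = (h + 2)*(h - 4*I)*(h + 5*I)*(-I*h - I)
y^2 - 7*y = y*(y - 7)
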